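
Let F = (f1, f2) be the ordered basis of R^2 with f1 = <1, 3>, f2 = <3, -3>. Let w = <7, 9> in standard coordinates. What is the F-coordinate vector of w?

[w]_F is the unique c with M c = w, where M has columns f1, f2.
System: c_1 + 3c_2 = 7, 3c_1 - 3c_2 = 9; solving gives c_1 = 4, c_2 = 1.
Check: 4f1 + f2 = <7, 9>.

<4, 1>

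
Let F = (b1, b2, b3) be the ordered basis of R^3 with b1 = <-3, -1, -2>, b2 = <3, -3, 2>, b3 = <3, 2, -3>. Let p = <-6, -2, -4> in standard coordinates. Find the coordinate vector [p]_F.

[p]_F is the unique c with M c = p, where M has columns b1, ..., b3.
Solving this 3x3 system gives c = (2, 0, 0).
Check: 2b1 + 0·b2 + 0·b3 = <-6, -2, -4>.

<2, 0, 0>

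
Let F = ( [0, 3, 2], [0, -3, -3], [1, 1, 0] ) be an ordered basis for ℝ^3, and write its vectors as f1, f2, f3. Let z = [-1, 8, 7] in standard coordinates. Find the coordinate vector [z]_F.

[z]_F is the unique c with M c = z, where M has columns f1, ..., f3.
Solving this 3x3 system gives c = (2, -1, -1).
Check: 2f1 - f2 - f3 = [-1, 8, 7].

[2, -1, -1]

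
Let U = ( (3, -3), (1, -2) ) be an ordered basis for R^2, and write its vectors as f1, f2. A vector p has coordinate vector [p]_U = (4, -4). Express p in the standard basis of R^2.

(8, -4)

p = M [p]_U, where M has columns f1, f2.
Carrying out the matrix-vector product, p = (8, -4).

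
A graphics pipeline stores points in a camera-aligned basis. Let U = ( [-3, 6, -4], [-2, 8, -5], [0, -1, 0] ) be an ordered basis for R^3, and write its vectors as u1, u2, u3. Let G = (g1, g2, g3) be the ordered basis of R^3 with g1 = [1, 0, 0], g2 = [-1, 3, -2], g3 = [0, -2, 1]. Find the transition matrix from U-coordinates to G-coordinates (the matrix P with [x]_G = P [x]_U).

[[-1, 0, 1], [2, 2, 1], [0, -1, 2]]

Column j of P is [uj]_G, since P maps U-coordinates to G-coordinates.
Expressing u1 in G: u1 = -g1 + 2g2 + 0·g3, so column 1 of P is [-1, 2, 0].
Doing the same for each uj gives P = [[-1, 0, 1], [2, 2, 1], [0, -1, 2]].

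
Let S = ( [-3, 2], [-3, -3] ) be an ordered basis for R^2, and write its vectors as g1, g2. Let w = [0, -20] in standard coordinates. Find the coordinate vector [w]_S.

[-4, 4]

Write w = c_1 g1 + c_2 g2 and solve for the c_i.
System: -3c_1 - 3c_2 = 0, 2c_1 - 3c_2 = -20; solving gives c_1 = -4, c_2 = 4.
Check: -4g1 + 4g2 = [0, -20].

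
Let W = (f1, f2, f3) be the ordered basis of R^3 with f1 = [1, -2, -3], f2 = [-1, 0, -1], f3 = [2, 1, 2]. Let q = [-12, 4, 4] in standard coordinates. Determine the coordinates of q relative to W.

We seek scalars with c_1 f1 + ... + c_3 f3 = q; equivalently solve M c = q where the columns of M are f1, ..., f3.
Row-reducing the augmented matrix [M | q] gives c = (-4, 0, -4).
Check: -4f1 + 0·f2 - 4f3 = [-12, 4, 4].

[-4, 0, -4]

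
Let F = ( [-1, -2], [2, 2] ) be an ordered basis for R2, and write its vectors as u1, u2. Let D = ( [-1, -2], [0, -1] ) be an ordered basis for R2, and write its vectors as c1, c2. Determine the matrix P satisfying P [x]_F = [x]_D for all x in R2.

Column j of P is [uj]_D, since P maps F-coordinates to D-coordinates.
Expressing u1 in D: u1 = c1 + 0·c2, so column 1 of P is [1, 0].
Doing the same for each uj gives P = [[1, -2], [0, 2]].

[[1, -2], [0, 2]]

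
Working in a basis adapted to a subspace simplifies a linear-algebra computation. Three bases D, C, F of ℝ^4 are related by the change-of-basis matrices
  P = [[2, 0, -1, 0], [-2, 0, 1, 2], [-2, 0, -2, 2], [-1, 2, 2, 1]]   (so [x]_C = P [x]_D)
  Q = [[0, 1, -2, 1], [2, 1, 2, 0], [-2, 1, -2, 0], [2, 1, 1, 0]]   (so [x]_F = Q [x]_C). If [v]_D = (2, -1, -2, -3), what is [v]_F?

Apply P to get C-coordinates (6, -12, -6, -11), then Q to get F-coordinates.
The result is [v]_F = (-11, -12, -12, -6).

(-11, -12, -12, -6)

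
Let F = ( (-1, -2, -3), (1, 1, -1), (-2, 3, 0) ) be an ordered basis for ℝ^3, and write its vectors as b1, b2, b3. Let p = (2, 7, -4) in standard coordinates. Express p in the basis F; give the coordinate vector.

[p]_F is the unique c with M c = p, where M has columns b1, ..., b3.
Gaussian elimination on [M | p] yields c = (0, 4, 1).
Check: 0·b1 + 4b2 + b3 = (2, 7, -4).

(0, 4, 1)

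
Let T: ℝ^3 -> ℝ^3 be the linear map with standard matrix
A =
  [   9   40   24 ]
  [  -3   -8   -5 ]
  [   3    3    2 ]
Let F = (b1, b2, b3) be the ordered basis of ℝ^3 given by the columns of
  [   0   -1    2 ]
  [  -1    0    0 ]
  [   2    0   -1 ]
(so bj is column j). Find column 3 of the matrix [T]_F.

[1, 2, -2]

Column 3 of [T]_F is the F-coordinate vector of T(b3).
In standard coordinates T(b3) = A b3 = [-6, -1, 4].
Converting to F: [-6, -1, 4] = b1 + 2b2 - 2b3, so the coordinate vector is [1, 2, -2].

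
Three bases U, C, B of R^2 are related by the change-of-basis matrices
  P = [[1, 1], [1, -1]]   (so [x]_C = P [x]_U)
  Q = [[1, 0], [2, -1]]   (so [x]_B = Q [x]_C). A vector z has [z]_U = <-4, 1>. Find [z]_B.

<-3, -1>

First [z]_C = P [z]_U = <-3, -5>.
Then [z]_B = Q [z]_C = <-3, -1>.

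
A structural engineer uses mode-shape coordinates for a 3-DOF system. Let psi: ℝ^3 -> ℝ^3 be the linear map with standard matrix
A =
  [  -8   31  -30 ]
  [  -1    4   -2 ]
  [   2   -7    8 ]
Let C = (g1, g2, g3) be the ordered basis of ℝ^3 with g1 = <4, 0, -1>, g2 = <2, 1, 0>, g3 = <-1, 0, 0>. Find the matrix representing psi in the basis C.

[[0, 3, 2], [-2, 2, 1], [-2, 1, 2]]

Let P have columns g1, ..., g3. Then [psi]_C = P^(-1) A P.
Here det P = -1, so P^(-1) is integer; computing A P first and then P^(-1)(A P) gives [[0, 3, 2], [-2, 2, 1], [-2, 1, 2]].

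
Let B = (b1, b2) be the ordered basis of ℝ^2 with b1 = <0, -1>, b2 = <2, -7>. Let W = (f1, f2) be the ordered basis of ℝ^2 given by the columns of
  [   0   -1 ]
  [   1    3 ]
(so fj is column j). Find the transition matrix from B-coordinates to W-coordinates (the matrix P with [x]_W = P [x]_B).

Column j of P is [bj]_W, since P maps B-coordinates to W-coordinates.
Expressing b1 in W: b1 = -f1 + 0·f2, so column 1 of P is <-1, 0>.
Doing the same for each bj gives P = [[-1, -1], [0, -2]].

[[-1, -1], [0, -2]]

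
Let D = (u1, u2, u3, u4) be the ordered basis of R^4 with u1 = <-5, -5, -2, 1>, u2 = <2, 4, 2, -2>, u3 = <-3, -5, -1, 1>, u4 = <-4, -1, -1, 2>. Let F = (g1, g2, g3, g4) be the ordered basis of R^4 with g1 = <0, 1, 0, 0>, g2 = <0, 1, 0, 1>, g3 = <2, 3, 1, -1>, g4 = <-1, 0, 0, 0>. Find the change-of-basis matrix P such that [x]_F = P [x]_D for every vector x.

Take x = uj: its D-coordinates are the j-th standard unit vector, so P e_j — column j of P — equals [uj]_F.
u1 = 2g1 - g2 - 2g3 + g4, giving column 1 = <2, -1, -2, 1>; repeating for each j gives P = [[2, -2, -2, 1], [-1, 0, 0, 1], [-2, 2, -1, -1], [1, 2, 1, 2]].

[[2, -2, -2, 1], [-1, 0, 0, 1], [-2, 2, -1, -1], [1, 2, 1, 2]]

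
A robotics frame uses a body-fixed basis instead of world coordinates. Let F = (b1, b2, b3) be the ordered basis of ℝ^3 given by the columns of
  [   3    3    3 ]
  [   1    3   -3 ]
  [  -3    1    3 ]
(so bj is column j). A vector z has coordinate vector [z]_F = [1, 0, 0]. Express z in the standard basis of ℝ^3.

[3, 1, -3]

By definition z = b1 + 0·b2 + 0·b3.
Summing componentwise gives [3, 1, -3].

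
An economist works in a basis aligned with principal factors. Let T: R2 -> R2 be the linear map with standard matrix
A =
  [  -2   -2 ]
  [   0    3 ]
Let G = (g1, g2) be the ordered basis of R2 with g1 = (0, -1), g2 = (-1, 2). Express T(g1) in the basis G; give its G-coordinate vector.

(-1, -2)

Column 1 of [T]_G is the G-coordinate vector of T(g1).
In standard coordinates T(g1) = A g1 = (2, -3).
Converting to G: (2, -3) = -g1 - 2g2, so the coordinate vector is (-1, -2).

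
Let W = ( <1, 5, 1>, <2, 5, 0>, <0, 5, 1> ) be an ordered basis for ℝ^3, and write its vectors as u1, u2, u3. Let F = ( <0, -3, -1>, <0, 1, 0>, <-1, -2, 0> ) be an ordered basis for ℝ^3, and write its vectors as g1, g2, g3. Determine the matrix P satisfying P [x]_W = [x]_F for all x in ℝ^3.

[[-1, 0, -1], [0, 1, 2], [-1, -2, 0]]

Let M have columns uj and N have columns gj. Then for every x, N [x]_F = x = M [x]_W, so P = N^(-1) M.
Since det N = -1, N^(-1) has integer entries; multiplying gives P = [[-1, 0, -1], [0, 1, 2], [-1, -2, 0]].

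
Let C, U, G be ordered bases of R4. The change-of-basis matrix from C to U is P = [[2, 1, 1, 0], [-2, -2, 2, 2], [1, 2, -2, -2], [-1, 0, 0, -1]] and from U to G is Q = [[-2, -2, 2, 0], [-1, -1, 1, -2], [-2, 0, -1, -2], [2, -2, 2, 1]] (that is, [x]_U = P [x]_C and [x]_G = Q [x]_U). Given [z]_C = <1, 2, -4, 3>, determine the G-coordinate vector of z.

<30, 23, 1, 26>

First [z]_U = P [z]_C = <0, -8, 7, -4>.
Then [z]_G = Q [z]_U = <30, 23, 1, 26>.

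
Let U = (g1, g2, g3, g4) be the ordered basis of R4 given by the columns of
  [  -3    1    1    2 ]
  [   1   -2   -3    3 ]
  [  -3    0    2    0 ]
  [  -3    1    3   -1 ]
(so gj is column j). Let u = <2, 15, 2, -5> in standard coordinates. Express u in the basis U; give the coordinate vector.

Write u = c_1 g1 + ... + c_4 g4 and solve for the c_i.
Row-reducing the augmented matrix [M | u] gives c = (-2, -4, -2, 1).
Check: -2g1 - 4g2 - 2g3 + g4 = <2, 15, 2, -5>.

<-2, -4, -2, 1>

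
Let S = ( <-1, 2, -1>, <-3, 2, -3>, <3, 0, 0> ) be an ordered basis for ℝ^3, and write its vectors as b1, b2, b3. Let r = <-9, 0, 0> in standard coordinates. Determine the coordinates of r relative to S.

[r]_S is the unique c with M c = r, where M has columns b1, ..., b3.
Solving this 3x3 system gives c = (0, 0, -3).
Check: 0·b1 + 0·b2 - 3b3 = <-9, 0, 0>.

<0, 0, -3>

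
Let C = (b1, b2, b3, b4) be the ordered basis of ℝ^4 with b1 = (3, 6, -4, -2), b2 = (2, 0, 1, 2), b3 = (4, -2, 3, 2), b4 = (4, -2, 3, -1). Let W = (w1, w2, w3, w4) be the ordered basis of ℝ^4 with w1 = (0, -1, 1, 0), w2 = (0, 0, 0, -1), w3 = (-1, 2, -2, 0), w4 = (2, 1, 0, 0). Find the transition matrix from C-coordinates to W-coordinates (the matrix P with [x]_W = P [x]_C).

[[-2, 1, -1, -1], [2, -2, -2, 1], [1, 0, -2, -2], [2, 1, 1, 1]]

Column j of P is [bj]_W, since P maps C-coordinates to W-coordinates.
Expressing b1 in W: b1 = -2w1 + 2w2 + w3 + 2w4, so column 1 of P is (-2, 2, 1, 2).
Doing the same for each bj gives P = [[-2, 1, -1, -1], [2, -2, -2, 1], [1, 0, -2, -2], [2, 1, 1, 1]].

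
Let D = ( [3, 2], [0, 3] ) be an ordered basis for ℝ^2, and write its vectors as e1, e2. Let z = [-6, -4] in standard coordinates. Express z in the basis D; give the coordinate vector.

[-2, 0]

We seek scalars with c_1 e1 + c_2 e2 = z; equivalently solve M c = z where the columns of M are e1, e2.
System: 3c_1 + 0c_2 = -6, 2c_1 + 3c_2 = -4; solving gives c_1 = -2, c_2 = 0.
Check: -2e1 + 0·e2 = [-6, -4].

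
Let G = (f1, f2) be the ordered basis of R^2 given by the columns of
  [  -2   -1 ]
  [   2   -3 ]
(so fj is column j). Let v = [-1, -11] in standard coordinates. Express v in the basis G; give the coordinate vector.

[v]_G is the unique c with M c = v, where M has columns f1, f2.
System: -2c_1 - c_2 = -1, 2c_1 - 3c_2 = -11; solving gives c_1 = -1, c_2 = 3.
Check: -f1 + 3f2 = [-1, -11].

[-1, 3]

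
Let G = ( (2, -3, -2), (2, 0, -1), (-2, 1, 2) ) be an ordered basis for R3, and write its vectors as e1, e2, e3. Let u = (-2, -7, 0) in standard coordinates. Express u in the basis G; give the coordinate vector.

(3, -2, 2)

Write u = c_1 e1 + ... + c_3 e3 and solve for the c_i.
Solving this 3x3 system gives c = (3, -2, 2).
Check: 3e1 - 2e2 + 2e3 = (-2, -7, 0).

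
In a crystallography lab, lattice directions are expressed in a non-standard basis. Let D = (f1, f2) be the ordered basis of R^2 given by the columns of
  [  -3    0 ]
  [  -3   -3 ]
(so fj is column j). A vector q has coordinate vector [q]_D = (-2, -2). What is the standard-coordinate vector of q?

(6, 12)

The coordinates say q = -2f1 - 2f2; adding the scaled basis vectors gives (6, 12).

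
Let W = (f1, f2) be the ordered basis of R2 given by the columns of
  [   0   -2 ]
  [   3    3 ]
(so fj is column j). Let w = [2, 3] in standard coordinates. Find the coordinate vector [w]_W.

Write w = c_1 f1 + c_2 f2 and solve for the c_i.
System: 0c_1 - 2c_2 = 2, 3c_1 + 3c_2 = 3; solving gives c_1 = 2, c_2 = -1.
Check: 2f1 - f2 = [2, 3].

[2, -1]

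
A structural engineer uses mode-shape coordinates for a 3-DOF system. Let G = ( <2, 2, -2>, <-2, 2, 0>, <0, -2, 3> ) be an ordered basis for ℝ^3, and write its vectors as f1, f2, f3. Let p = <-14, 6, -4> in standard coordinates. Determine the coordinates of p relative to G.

<-4, 3, -4>

[p]_G is the unique c with M c = p, where M has columns f1, ..., f3.
Row-reducing the augmented matrix [M | p] gives c = (-4, 3, -4).
Check: -4f1 + 3f2 - 4f3 = <-14, 6, -4>.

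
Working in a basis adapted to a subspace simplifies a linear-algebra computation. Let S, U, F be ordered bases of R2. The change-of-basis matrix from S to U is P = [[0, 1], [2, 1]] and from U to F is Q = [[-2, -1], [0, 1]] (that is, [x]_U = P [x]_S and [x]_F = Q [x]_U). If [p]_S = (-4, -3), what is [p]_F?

Apply P to get U-coordinates (-3, -11), then Q to get F-coordinates.
The result is [p]_F = (17, -11).

(17, -11)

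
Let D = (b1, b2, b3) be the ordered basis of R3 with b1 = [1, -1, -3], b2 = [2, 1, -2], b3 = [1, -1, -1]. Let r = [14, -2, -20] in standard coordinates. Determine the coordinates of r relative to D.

Write r = c_1 b1 + ... + c_3 b3 and solve for the c_i.
Solving this 3x3 system gives c = (3, 4, 3).
Check: 3b1 + 4b2 + 3b3 = [14, -2, -20].

[3, 4, 3]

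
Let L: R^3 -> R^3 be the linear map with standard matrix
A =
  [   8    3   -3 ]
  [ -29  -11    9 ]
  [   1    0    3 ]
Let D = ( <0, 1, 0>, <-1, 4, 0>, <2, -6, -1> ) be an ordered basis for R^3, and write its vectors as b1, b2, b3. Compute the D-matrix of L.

[[1, -1, 1], [-3, -2, 1], [0, 1, 1]]

The j-th column of [L]_D is [L(bj)]_D.
L(b1) = A b1 = <3, -11, 0> = b1 - 3b2 + 0·b3, so column 1 is <1, -3, 0>.
Repeating for b2, b3 and assembling the columns gives [[1, -1, 1], [-3, -2, 1], [0, 1, 1]].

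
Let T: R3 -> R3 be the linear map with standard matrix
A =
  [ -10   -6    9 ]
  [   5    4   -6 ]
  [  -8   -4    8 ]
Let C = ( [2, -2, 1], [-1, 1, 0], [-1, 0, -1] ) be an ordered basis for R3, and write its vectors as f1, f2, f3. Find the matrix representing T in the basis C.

[[3, 1, -2], [2, 1, -3], [3, -3, -2]]

Let P have columns f1, ..., f3. Then [T]_C = P^(-1) A P.
Here det P = 1, so P^(-1) is integer; computing A P first and then P^(-1)(A P) gives [[3, 1, -2], [2, 1, -3], [3, -3, -2]].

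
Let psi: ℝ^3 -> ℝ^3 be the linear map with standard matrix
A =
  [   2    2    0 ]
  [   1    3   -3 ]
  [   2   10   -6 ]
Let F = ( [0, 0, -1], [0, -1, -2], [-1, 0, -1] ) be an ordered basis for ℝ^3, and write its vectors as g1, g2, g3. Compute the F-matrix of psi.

The j-th column of [psi]_F is [psi(gj)]_F.
psi(g1) = A g1 = [0, 3, 6] = 0·g1 - 3g2 + 0·g3, so column 1 is [0, -3, 0].
Repeating for g2, g3 and assembling the columns gives [[0, 2, -2], [-3, -3, -2], [0, 2, 2]].

[[0, 2, -2], [-3, -3, -2], [0, 2, 2]]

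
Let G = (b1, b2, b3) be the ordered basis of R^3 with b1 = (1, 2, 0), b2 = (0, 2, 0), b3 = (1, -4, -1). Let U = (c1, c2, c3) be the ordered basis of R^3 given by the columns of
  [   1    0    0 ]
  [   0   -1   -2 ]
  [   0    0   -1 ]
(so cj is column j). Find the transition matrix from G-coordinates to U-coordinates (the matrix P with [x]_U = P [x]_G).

[[1, 0, 1], [-2, -2, 2], [0, 0, 1]]

Let M have columns bj and N have columns cj. Then for every x, N [x]_U = x = M [x]_G, so P = N^(-1) M.
Since det N = 1, N^(-1) has integer entries; multiplying gives P = [[1, 0, 1], [-2, -2, 2], [0, 0, 1]].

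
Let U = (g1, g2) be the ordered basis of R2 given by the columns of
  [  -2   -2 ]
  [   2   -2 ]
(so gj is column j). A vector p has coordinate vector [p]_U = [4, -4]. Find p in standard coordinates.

[0, 16]

By definition p = 4g1 - 4g2.
Summing componentwise gives [0, 16].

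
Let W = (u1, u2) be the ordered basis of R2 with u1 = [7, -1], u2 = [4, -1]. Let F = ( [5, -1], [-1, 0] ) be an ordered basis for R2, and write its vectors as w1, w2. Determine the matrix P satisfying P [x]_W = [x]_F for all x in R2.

[[1, 1], [-2, 1]]

Let M have columns uj and N have columns wj. Then for every x, N [x]_F = x = M [x]_W, so P = N^(-1) M.
Since det N = -1, N^(-1) has integer entries; multiplying gives P = [[1, 1], [-2, 1]].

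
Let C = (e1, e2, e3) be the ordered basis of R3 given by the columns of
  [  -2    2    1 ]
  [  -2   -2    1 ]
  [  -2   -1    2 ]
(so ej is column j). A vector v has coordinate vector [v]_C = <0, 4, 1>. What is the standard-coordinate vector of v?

<9, -7, -2>

By definition v = 0·e1 + 4e2 + e3.
Summing componentwise gives <9, -7, -2>.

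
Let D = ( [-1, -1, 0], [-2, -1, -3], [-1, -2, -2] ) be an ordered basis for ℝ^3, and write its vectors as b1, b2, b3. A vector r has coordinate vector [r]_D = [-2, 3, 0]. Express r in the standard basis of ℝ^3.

[-4, -1, -9]

r = M [r]_D, where M has columns b1, ..., b3.
Carrying out the matrix-vector product, r = [-4, -1, -9].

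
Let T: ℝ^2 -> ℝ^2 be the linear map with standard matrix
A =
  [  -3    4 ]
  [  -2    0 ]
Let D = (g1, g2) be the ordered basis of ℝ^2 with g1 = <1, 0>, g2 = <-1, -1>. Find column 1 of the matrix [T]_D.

Compute T(g1) = A g1 = <-3, -2> in standard coordinates.
Then write this in D-coordinates: solve for y in y_1 g1 + y_2 g2 = <-3, -2>.
This gives y = <-1, 2>, which is column 1 of [T]_D.

<-1, 2>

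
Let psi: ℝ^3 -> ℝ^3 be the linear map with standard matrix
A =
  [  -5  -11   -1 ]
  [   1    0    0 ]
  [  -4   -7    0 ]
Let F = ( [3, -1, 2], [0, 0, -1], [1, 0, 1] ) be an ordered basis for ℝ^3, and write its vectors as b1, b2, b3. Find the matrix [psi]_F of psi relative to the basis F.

Let P have columns b1, ..., b3. Then [psi]_F = P^(-1) A P.
Here det P = 1, so P^(-1) is integer; computing A P first and then P^(-1)(A P) gives [[-3, 0, -1], [2, 1, -1], [3, 1, -3]].

[[-3, 0, -1], [2, 1, -1], [3, 1, -3]]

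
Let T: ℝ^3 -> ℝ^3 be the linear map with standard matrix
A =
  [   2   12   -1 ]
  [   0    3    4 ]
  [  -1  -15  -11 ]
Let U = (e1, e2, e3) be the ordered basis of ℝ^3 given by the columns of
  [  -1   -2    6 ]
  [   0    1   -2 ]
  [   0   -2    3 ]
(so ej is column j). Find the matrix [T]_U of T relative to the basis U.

With P the matrix whose columns are e1, ..., e3, [T]_U = P^(-1) A P.
Column by column: T(e1) = A e1 = [-2, 0, 1]; its U-coordinates [0, -2, -1] give column 1.
Continuing for each basis vector yields [T]_U = [[0, 2, -3], [-2, -3, 0], [-1, 1, -3]].

[[0, 2, -3], [-2, -3, 0], [-1, 1, -3]]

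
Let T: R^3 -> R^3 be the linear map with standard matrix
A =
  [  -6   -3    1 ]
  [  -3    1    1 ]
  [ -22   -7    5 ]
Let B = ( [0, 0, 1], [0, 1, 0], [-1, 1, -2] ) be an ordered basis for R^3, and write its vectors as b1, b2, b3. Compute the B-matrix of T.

[[3, -1, 3], [2, -2, 3], [-1, 3, -1]]

The j-th column of [T]_B is [T(bj)]_B.
T(b1) = A b1 = [1, 1, 5] = 3b1 + 2b2 - b3, so column 1 is [3, 2, -1].
Repeating for b2, b3 and assembling the columns gives [[3, -1, 3], [2, -2, 3], [-1, 3, -1]].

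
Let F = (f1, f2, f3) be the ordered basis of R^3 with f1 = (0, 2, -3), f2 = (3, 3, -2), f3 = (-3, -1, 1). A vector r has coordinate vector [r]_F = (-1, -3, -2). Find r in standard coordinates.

(-3, -9, 7)

By definition r = -f1 - 3f2 - 2f3.
Summing componentwise gives (-3, -9, 7).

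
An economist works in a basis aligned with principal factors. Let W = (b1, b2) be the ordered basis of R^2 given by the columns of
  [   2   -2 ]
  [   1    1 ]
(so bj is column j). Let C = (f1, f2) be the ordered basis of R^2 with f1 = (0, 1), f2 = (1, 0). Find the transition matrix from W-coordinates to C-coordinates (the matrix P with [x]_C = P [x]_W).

Take x = bj: its W-coordinates are the j-th standard unit vector, so P e_j — column j of P — equals [bj]_C.
b1 = f1 + 2f2, giving column 1 = (1, 2); repeating for each j gives P = [[1, 1], [2, -2]].

[[1, 1], [2, -2]]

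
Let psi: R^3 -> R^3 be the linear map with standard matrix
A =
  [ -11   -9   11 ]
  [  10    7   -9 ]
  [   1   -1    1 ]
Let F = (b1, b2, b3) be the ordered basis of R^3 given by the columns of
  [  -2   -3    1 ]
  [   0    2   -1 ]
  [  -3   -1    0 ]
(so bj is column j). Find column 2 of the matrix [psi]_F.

[3, -3, 1]

Column 2 of [psi]_F is the F-coordinate vector of psi(b2).
In standard coordinates psi(b2) = A b2 = [4, -7, -6].
Converting to F: [4, -7, -6] = 3b1 - 3b2 + b3, so the coordinate vector is [3, -3, 1].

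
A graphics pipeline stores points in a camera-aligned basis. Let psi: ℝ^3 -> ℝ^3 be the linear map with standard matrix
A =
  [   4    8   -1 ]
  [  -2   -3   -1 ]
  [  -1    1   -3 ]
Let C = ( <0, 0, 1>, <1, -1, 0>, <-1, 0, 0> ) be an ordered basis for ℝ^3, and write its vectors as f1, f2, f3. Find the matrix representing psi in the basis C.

With P the matrix whose columns are f1, ..., f3, [psi]_C = P^(-1) A P.
Column by column: psi(f1) = A f1 = <-1, -1, -3>; its C-coordinates <-3, 1, 2> give column 1.
Continuing for each basis vector yields [psi]_C = [[-3, -2, 1], [1, -1, -2], [2, 3, 2]].

[[-3, -2, 1], [1, -1, -2], [2, 3, 2]]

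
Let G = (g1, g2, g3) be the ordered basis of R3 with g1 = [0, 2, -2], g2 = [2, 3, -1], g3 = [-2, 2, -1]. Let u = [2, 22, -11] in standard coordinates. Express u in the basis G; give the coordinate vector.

[2, 4, 3]

We seek scalars with c_1 g1 + ... + c_3 g3 = u; equivalently solve M c = u where the columns of M are g1, ..., g3.
Row-reducing the augmented matrix [M | u] gives c = (2, 4, 3).
Check: 2g1 + 4g2 + 3g3 = [2, 22, -11].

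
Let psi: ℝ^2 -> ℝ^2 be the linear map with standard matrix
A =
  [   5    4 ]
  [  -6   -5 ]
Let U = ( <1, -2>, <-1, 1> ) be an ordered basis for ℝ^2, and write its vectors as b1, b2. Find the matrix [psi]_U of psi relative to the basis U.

With P the matrix whose columns are b1, b2, [psi]_U = P^(-1) A P.
Column by column: psi(b1) = A b1 = <-3, 4>; its U-coordinates <-1, 2> give column 1.
Continuing for each basis vector yields [psi]_U = [[-1, 0], [2, 1]].

[[-1, 0], [2, 1]]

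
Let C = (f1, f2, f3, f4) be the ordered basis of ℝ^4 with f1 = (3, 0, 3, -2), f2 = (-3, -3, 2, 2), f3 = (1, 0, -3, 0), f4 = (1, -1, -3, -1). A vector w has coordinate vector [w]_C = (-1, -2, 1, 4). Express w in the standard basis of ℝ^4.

(8, 2, -22, -6)

w = M [w]_C, where M has columns f1, ..., f4.
Carrying out the matrix-vector product, w = (8, 2, -22, -6).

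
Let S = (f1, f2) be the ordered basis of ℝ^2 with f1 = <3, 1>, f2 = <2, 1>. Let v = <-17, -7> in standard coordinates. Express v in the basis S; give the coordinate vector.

<-3, -4>

Write v = c_1 f1 + c_2 f2 and solve for the c_i.
System: 3c_1 + 2c_2 = -17, c_1 + c_2 = -7; solving gives c_1 = -3, c_2 = -4.
Check: -3f1 - 4f2 = <-17, -7>.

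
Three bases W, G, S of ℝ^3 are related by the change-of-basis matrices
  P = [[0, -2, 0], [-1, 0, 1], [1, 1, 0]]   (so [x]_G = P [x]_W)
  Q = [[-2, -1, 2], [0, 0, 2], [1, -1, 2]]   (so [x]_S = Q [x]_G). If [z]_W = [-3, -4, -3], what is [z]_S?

Composing the changes, [z]_S = Q P [z]_W.
Q P = [[3, 6, -1], [2, 2, 0], [3, 0, -1]]; applying this to [-3, -4, -3] gives [-30, -14, -6].

[-30, -14, -6]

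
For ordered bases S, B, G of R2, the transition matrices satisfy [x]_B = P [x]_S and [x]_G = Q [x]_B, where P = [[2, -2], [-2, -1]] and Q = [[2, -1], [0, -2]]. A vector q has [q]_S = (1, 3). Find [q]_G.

(-3, 10)

Composing the changes, [q]_G = Q P [q]_S.
Q P = [[6, -3], [4, 2]]; applying this to (1, 3) gives (-3, 10).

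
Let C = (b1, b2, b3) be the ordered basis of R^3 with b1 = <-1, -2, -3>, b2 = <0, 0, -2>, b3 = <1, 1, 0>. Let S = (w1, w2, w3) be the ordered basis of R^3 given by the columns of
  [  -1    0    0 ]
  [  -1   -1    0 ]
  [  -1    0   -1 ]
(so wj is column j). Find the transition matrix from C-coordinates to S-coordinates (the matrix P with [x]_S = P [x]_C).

[[1, 0, -1], [1, 0, 0], [2, 2, 1]]

Take x = bj: its C-coordinates are the j-th standard unit vector, so P e_j — column j of P — equals [bj]_S.
b1 = w1 + w2 + 2w3, giving column 1 = <1, 1, 2>; repeating for each j gives P = [[1, 0, -1], [1, 0, 0], [2, 2, 1]].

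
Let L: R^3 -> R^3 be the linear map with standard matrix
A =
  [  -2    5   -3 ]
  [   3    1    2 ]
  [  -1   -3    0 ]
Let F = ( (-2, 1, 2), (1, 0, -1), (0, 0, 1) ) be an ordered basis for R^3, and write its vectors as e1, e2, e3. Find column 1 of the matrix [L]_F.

Column 1 of [L]_F is the F-coordinate vector of L(e1).
In standard coordinates L(e1) = A e1 = (3, -1, -1).
Converting to F: (3, -1, -1) = -e1 + e2 + 2e3, so the coordinate vector is (-1, 1, 2).

(-1, 1, 2)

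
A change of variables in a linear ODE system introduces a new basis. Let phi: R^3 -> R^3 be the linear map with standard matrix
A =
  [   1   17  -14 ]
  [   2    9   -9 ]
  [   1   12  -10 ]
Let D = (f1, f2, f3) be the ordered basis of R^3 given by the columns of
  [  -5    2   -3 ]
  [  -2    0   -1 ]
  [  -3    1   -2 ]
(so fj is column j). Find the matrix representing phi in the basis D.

Let P have columns f1, ..., f3. Then [phi]_D = P^(-1) A P.
Here det P = -1, so P^(-1) is integer; computing A P first and then P^(-1)(A P) gives [[0, 1, -1], [3, 1, 0], [1, 3, -1]].

[[0, 1, -1], [3, 1, 0], [1, 3, -1]]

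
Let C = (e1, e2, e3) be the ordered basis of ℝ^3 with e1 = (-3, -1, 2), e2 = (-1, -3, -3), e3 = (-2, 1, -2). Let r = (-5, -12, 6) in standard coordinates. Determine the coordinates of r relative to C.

(3, 2, -3)

[r]_C is the unique c with M c = r, where M has columns e1, ..., e3.
Row-reducing the augmented matrix [M | r] gives c = (3, 2, -3).
Check: 3e1 + 2e2 - 3e3 = (-5, -12, 6).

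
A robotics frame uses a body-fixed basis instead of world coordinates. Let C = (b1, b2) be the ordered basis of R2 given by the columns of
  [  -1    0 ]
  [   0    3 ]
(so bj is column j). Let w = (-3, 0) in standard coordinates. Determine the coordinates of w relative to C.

[w]_C is the unique c with M c = w, where M has columns b1, b2.
System: -c_1 + 0c_2 = -3, 0c_1 + 3c_2 = 0; solving gives c_1 = 3, c_2 = 0.
Check: 3b1 + 0·b2 = (-3, 0).

(3, 0)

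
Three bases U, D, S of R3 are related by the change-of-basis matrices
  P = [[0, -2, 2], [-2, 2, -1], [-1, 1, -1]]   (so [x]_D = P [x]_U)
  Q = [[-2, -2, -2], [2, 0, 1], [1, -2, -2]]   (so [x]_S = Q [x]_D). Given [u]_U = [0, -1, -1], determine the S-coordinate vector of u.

[2, 0, 2]

First [u]_D = P [u]_U = [0, -1, 0].
Then [u]_S = Q [u]_D = [2, 0, 2].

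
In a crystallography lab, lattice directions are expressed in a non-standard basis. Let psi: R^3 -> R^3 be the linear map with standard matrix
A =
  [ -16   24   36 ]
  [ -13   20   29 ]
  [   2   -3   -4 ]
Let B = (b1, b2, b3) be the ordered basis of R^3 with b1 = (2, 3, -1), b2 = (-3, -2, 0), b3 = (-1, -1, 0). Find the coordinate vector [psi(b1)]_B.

(1, 0, -2)

Column 1 of [psi]_B is the B-coordinate vector of psi(b1).
In standard coordinates psi(b1) = A b1 = (4, 5, -1).
Converting to B: (4, 5, -1) = b1 + 0·b2 - 2b3, so the coordinate vector is (1, 0, -2).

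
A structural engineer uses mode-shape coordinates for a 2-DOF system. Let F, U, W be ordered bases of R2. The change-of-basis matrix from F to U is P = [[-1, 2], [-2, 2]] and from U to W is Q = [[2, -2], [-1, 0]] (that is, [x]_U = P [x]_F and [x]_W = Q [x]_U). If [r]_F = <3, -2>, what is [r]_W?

<6, 7>

First [r]_U = P [r]_F = <-7, -10>.
Then [r]_W = Q [r]_U = <6, 7>.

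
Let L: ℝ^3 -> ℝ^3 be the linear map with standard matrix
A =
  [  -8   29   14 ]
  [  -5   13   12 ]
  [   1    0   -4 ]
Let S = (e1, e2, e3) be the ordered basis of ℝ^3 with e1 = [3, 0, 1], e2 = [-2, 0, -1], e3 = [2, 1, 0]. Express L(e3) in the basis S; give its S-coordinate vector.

[3, 1, 3]

Column 3 of [L]_S is the S-coordinate vector of L(e3).
In standard coordinates L(e3) = A e3 = [13, 3, 2].
Converting to S: [13, 3, 2] = 3e1 + e2 + 3e3, so the coordinate vector is [3, 1, 3].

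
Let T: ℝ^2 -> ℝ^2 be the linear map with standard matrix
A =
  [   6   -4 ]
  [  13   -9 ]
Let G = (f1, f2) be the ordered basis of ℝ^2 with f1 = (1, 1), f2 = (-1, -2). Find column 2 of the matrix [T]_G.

(-1, -3)

Compute T(f2) = A f2 = (2, 5) in standard coordinates.
Then write this in G-coordinates: solve for y in y_1 f1 + y_2 f2 = (2, 5).
This gives y = (-1, -3), which is column 2 of [T]_G.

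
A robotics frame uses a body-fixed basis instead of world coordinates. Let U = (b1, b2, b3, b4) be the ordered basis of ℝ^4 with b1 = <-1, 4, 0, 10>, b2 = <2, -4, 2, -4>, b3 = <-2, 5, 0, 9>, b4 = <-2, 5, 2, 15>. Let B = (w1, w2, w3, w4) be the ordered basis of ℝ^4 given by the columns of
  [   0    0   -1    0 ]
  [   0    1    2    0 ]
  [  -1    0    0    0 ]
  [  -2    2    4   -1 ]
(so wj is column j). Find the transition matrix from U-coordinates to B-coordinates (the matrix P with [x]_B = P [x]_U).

[[0, -2, 0, -2], [2, 0, 1, 1], [1, -2, 2, 2], [-2, 0, 1, -1]]

Take x = bj: its U-coordinates are the j-th standard unit vector, so P e_j — column j of P — equals [bj]_B.
b1 = 0·w1 + 2w2 + w3 - 2w4, giving column 1 = <0, 2, 1, -2>; repeating for each j gives P = [[0, -2, 0, -2], [2, 0, 1, 1], [1, -2, 2, 2], [-2, 0, 1, -1]].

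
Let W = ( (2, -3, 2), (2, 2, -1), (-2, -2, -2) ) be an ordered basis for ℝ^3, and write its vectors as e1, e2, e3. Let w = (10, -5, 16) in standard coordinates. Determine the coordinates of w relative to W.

[w]_W is the unique c with M c = w, where M has columns e1, ..., e3.
Row-reducing the augmented matrix [M | w] gives c = (3, -2, -4).
Check: 3e1 - 2e2 - 4e3 = (10, -5, 16).

(3, -2, -4)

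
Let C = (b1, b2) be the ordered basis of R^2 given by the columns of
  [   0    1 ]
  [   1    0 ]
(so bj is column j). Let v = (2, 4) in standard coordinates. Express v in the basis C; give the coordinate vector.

[v]_C is the unique c with M c = v, where M has columns b1, b2.
System: 0c_1 + c_2 = 2, c_1 + 0c_2 = 4; solving gives c_1 = 4, c_2 = 2.
Check: 4b1 + 2b2 = (2, 4).

(4, 2)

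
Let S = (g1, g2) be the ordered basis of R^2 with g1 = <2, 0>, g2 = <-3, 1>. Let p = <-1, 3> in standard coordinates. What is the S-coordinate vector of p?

<4, 3>

[p]_S is the unique c with M c = p, where M has columns g1, g2.
System: 2c_1 - 3c_2 = -1, 0c_1 + c_2 = 3; solving gives c_1 = 4, c_2 = 3.
Check: 4g1 + 3g2 = <-1, 3>.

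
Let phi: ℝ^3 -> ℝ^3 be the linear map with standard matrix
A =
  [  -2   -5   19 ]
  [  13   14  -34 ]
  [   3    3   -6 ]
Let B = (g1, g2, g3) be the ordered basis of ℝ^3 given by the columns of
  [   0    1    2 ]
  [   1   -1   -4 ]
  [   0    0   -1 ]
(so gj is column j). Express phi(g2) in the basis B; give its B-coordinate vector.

Compute phi(g2) = A g2 = <3, -1, 0> in standard coordinates.
Then write this in B-coordinates: solve for y in y_1 g1 + ... + y_3 g3 = <3, -1, 0>.
This gives y = <2, 3, 0>, which is column 2 of [phi]_B.

<2, 3, 0>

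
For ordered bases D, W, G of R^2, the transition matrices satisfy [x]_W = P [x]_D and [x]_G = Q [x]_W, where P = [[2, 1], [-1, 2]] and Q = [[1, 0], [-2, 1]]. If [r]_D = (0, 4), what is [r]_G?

Composing the changes, [r]_G = Q P [r]_D.
Q P = [[2, 1], [-5, 0]]; applying this to (0, 4) gives (4, 0).

(4, 0)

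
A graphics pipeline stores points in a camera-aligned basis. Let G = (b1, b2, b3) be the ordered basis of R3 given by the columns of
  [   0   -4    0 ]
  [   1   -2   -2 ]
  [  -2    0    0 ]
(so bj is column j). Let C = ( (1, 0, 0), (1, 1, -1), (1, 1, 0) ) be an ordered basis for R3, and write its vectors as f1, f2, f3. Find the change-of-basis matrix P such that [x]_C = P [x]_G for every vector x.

[[-1, -2, 2], [2, 0, 0], [-1, -2, -2]]

Let M have columns bj and N have columns fj. Then for every x, N [x]_C = x = M [x]_G, so P = N^(-1) M.
Since det N = 1, N^(-1) has integer entries; multiplying gives P = [[-1, -2, 2], [2, 0, 0], [-1, -2, -2]].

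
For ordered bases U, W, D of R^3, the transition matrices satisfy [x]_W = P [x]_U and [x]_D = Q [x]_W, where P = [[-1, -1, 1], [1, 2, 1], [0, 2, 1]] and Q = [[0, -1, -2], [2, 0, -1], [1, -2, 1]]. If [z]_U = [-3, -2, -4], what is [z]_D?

[27, 10, 15]

Composing the changes, [z]_D = Q P [z]_U.
Q P = [[-1, -6, -3], [-2, -4, 1], [-3, -3, 0]]; applying this to [-3, -2, -4] gives [27, 10, 15].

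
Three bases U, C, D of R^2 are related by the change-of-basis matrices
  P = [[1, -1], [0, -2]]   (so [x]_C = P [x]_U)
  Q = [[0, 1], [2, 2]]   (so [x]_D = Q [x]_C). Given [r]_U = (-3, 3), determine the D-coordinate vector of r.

Composing the changes, [r]_D = Q P [r]_U.
Q P = [[0, -2], [2, -6]]; applying this to (-3, 3) gives (-6, -24).

(-6, -24)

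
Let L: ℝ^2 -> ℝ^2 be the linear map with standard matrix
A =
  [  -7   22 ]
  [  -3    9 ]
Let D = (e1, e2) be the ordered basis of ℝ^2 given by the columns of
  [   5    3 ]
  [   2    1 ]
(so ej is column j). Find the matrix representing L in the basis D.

With P the matrix whose columns are e1, e2, [L]_D = P^(-1) A P.
Column by column: L(e1) = A e1 = [9, 3]; its D-coordinates [0, 3] give column 1.
Continuing for each basis vector yields [L]_D = [[0, -1], [3, 2]].

[[0, -1], [3, 2]]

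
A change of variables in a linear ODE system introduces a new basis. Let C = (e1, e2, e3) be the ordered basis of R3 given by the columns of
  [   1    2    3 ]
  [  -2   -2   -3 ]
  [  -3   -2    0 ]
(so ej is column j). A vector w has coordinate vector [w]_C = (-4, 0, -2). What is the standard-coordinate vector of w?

(-10, 14, 12)

By definition w = -4e1 + 0·e2 - 2e3.
Summing componentwise gives (-10, 14, 12).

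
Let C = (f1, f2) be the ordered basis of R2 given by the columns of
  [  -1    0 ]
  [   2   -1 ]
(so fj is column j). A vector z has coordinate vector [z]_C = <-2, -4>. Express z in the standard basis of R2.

<2, 0>

z = M [z]_C, where M has columns f1, f2.
Carrying out the matrix-vector product, z = <2, 0>.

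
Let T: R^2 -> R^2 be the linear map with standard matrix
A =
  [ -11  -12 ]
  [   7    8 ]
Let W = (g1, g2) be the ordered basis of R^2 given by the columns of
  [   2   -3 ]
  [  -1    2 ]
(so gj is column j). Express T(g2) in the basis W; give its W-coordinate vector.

Compute T(g2) = A g2 = (9, -5) in standard coordinates.
Then write this in W-coordinates: solve for y in y_1 g1 + y_2 g2 = (9, -5).
This gives y = (3, -1), which is column 2 of [T]_W.

(3, -1)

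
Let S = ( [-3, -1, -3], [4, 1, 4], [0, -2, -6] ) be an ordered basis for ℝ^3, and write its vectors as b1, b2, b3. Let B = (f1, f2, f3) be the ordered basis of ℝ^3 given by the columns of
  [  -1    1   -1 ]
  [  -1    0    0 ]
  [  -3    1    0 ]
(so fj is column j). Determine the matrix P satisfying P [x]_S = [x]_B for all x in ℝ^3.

[[1, -1, 2], [0, 1, 0], [2, -2, -2]]

Let M have columns bj and N have columns fj. Then for every x, N [x]_B = x = M [x]_S, so P = N^(-1) M.
Since det N = 1, N^(-1) has integer entries; multiplying gives P = [[1, -1, 2], [0, 1, 0], [2, -2, -2]].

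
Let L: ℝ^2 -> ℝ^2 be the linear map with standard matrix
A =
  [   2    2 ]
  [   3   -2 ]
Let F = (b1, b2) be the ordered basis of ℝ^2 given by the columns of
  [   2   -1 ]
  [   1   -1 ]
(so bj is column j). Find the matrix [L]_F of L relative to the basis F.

[[2, -3], [-2, -2]]

The j-th column of [L]_F is [L(bj)]_F.
L(b1) = A b1 = [6, 4] = 2b1 - 2b2, so column 1 is [2, -2].
Repeating for b2 and assembling the columns gives [[2, -3], [-2, -2]].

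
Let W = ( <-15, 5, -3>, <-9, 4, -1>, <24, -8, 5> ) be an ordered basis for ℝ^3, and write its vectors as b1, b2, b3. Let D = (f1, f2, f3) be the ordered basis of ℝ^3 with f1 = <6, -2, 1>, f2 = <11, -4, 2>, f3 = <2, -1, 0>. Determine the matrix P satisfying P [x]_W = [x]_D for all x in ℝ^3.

[[-1, 1, 1], [-1, -1, 2], [1, -2, -2]]

Take x = bj: its W-coordinates are the j-th standard unit vector, so P e_j — column j of P — equals [bj]_D.
b1 = -f1 - f2 + f3, giving column 1 = <-1, -1, 1>; repeating for each j gives P = [[-1, 1, 1], [-1, -1, 2], [1, -2, -2]].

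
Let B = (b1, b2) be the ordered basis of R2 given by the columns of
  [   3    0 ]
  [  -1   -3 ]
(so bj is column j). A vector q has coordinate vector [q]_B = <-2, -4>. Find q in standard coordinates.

The coordinates say q = -2b1 - 4b2; adding the scaled basis vectors gives <-6, 14>.

<-6, 14>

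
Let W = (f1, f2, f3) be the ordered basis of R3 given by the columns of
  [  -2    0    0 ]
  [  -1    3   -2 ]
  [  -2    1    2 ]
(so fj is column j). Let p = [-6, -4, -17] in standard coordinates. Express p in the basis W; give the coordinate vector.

[3, -3, -4]

Write p = c_1 f1 + ... + c_3 f3 and solve for the c_i.
Row-reducing the augmented matrix [M | p] gives c = (3, -3, -4).
Check: 3f1 - 3f2 - 4f3 = [-6, -4, -17].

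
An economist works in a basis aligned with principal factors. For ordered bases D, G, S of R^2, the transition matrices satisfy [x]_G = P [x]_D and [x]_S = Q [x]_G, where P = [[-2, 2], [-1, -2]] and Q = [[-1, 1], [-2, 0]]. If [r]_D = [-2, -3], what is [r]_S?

[10, 4]

Apply P to get G-coordinates [-2, 8], then Q to get S-coordinates.
The result is [r]_S = [10, 4].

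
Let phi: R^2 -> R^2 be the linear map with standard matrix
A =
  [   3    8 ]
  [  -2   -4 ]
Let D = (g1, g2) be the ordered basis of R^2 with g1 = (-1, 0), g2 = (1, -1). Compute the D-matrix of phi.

[[1, 3], [-2, -2]]

Let P have columns g1, g2. Then [phi]_D = P^(-1) A P.
Here det P = 1, so P^(-1) is integer; computing A P first and then P^(-1)(A P) gives [[1, 3], [-2, -2]].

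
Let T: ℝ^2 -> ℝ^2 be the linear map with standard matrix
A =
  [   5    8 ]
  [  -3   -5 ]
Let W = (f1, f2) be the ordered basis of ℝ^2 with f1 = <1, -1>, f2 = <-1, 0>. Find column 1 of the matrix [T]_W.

<-2, 1>

Compute T(f1) = A f1 = <-3, 2> in standard coordinates.
Then write this in W-coordinates: solve for y in y_1 f1 + y_2 f2 = <-3, 2>.
This gives y = <-2, 1>, which is column 1 of [T]_W.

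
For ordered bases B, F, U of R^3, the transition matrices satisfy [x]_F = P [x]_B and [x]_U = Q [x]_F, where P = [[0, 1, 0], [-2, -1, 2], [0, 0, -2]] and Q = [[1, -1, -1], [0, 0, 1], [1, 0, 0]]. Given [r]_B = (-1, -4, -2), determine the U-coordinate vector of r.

(-10, 4, -4)

Apply P to get F-coordinates (-4, 2, 4), then Q to get U-coordinates.
The result is [r]_U = (-10, 4, -4).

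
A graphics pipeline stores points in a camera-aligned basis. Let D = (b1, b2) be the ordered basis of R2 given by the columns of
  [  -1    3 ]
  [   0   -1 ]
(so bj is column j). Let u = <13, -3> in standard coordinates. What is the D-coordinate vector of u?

We seek scalars with c_1 b1 + c_2 b2 = u; equivalently solve M c = u where the columns of M are b1, b2.
System: -c_1 + 3c_2 = 13, 0c_1 - c_2 = -3; solving gives c_1 = -4, c_2 = 3.
Check: -4b1 + 3b2 = <13, -3>.

<-4, 3>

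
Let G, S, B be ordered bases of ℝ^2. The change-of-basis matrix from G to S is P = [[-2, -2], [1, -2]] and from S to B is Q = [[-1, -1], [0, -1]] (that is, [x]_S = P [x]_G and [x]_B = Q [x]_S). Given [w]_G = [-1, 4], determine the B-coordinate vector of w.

[15, 9]

Apply P to get S-coordinates [-6, -9], then Q to get B-coordinates.
The result is [w]_B = [15, 9].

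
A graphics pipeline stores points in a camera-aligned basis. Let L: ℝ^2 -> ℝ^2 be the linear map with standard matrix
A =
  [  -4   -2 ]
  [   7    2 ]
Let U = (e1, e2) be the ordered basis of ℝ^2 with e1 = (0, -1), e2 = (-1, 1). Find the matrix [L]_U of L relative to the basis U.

The j-th column of [L]_U is [L(ej)]_U.
L(e1) = A e1 = (2, -2) = 0·e1 - 2e2, so column 1 is (0, -2).
Repeating for e2 and assembling the columns gives [[0, 3], [-2, -2]].

[[0, 3], [-2, -2]]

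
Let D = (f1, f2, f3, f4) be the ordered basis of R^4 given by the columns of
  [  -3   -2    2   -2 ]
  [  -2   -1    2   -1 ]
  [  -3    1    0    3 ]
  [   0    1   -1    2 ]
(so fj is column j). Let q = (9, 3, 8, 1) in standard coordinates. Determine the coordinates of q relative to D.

Write q = c_1 f1 + ... + c_4 f4 and solve for the c_i.
Row-reducing the augmented matrix [M | q] gives c = (-3, -4, -3, 1).
Check: -3f1 - 4f2 - 3f3 + f4 = (9, 3, 8, 1).

(-3, -4, -3, 1)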